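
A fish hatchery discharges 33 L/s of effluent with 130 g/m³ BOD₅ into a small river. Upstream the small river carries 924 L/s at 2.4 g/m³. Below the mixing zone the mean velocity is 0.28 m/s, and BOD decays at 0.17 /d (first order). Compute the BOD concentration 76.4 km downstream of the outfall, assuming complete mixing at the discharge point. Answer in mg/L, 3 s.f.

3.98 mg/L

33 L/s = 0.033 m³/s.
924 L/s = 0.924 m³/s.
After complete mixing, C₀ = (0.033·130 + 0.924·2.4) / 0.957 = 6.8 mg/L.
Travel time t = 7.64e+04 m / 0.28 m/s = 2.729e+05 s = 3.158 d.
C = 6.8·exp(−0.17·3.158) = 6.8·0.5846 = 3.975 mg/L.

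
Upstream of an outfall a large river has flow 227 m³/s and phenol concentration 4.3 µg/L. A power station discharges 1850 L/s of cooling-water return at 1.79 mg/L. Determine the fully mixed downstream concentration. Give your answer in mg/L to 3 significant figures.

1850 L/s = 1.85 m³/s.
4.3 µg/L = 0.0043 mg/L.
Conservation of mass across the mixing zone: C = (1.85·1.79 + 227·0.0043) / (1.85 + 227) = 4.288/228.8 = 0.01874 mg/L.

0.0187 mg/L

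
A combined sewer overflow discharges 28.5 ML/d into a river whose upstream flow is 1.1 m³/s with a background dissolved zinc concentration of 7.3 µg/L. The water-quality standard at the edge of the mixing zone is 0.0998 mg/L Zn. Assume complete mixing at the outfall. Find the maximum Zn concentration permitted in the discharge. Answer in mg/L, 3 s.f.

0.408 mg/L

28.5 ML/d = 0.3299 m³/s.
7.3 µg/L = 0.0073 mg/L.
Mass balance: 0.0998·1.43 = 0.3299·Cₑ + 1.1·0.0073.
Cₑ = (0.1427 − 0.00803) / 0.3299 = 0.4083 mg/L.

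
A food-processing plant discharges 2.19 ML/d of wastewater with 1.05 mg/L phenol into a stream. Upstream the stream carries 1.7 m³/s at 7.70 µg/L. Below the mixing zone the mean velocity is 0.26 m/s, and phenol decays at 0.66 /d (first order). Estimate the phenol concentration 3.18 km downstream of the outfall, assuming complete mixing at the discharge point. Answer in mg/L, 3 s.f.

0.0210 mg/L

2.19 ML/d = 0.02535 m³/s.
7.70 µg/L = 0.0077 mg/L.
After complete mixing, C₀ = (0.02535·1.05 + 1.7·0.0077) / 1.725 = 0.02301 mg/L.
Travel time t = 3180 m / 0.26 m/s = 1.223e+04 s = 0.1416 d.
C = 0.02301·exp(−0.66·0.1416) = 0.02301·0.9108 = 0.02096 mg/L.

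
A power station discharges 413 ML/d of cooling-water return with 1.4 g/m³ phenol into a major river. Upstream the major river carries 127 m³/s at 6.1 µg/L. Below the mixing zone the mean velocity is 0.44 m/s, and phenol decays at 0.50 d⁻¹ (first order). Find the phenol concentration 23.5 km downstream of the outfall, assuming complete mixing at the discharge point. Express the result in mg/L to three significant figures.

413 ML/d = 4.78 m³/s.
6.1 µg/L = 0.0061 mg/L.
After complete mixing, C₀ = (4.78·1.4 + 127·0.0061) / 131.8 = 0.05666 mg/L.
Travel time t = 2.35e+04 m / 0.44 m/s = 5.341e+04 s = 0.6182 d.
C = 0.05666·exp(−0.50·0.6182) = 0.05666·0.7341 = 0.0416 mg/L.

0.0416 mg/L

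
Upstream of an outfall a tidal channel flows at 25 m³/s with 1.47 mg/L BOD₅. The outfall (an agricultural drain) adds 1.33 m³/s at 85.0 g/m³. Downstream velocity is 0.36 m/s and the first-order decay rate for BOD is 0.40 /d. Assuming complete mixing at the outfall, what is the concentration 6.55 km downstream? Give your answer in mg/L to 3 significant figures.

5.23 mg/L

After complete mixing, C₀ = (1.33·85 + 25·1.47) / 26.33 = 5.689 mg/L.
Travel time t = 6550 m / 0.36 m/s = 1.819e+04 s = 0.2106 d.
C = 5.689·exp(−0.40·0.2106) = 5.689·0.9192 = 5.23 mg/L.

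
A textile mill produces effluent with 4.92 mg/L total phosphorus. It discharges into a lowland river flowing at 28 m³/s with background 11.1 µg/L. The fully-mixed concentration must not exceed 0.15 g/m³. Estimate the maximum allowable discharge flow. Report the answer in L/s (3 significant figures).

11.1 µg/L = 0.0111 mg/L.
Mass balance at complete mixing: C_std·(Q_w + Q_r) = Q_w·C_e + Q_r·C_b.
Rearranging, Q_w = Q_r·(C_std − C_b)/(C_e − C_std) = 28·(0.15 − 0.0111) / (4.92 − 0.15) = 0.8153 m³/s.
= 815.3 L/s.

815 L/s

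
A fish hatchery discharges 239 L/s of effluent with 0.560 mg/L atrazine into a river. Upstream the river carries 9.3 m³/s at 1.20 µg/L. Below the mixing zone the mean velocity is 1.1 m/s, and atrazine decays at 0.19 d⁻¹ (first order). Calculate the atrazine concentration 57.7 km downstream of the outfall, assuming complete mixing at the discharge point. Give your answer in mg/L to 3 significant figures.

239 L/s = 0.239 m³/s.
1.20 µg/L = 0.0012 mg/L.
After complete mixing, C₀ = (0.239·0.56 + 9.3·0.0012) / 9.539 = 0.0152 mg/L.
Travel time t = 5.77e+04 m / 1.1 m/s = 5.245e+04 s = 0.6071 d.
C = 0.0152·exp(−0.19·0.6071) = 0.0152·0.8911 = 0.01354 mg/L.

0.0135 mg/L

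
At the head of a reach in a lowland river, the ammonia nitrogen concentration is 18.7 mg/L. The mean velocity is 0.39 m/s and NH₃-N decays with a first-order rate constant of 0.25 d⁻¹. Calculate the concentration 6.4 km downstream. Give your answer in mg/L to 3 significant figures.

Travel time t = 6.4 km / 0.39 m/s = 6400/0.39 = 1.641e+04 s = 0.1899 d.
First-order decay: C = 18.7·exp(−0.25·0.1899) = 18.7·0.9536 = 17.83 mg/L.

17.8 mg/L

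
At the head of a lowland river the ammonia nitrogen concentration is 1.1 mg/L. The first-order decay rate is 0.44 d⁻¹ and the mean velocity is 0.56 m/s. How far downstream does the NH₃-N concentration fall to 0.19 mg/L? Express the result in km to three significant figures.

193 km

From C = C₀·e^(−kt), t = ln(C₀/C)/k = ln(1.1/0.19)/0.44 = 1.756/0.44 = 3.991 d.
Distance = v·t = 0.56 m/s × 3.448e+05 s = 1.931e+05 m = 193.1 km.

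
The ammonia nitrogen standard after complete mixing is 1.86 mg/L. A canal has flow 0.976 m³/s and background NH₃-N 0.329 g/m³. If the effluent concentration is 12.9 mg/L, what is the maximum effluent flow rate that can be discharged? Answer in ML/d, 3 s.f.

11.7 ML/d

Mass balance at complete mixing: C_std·(Q_w + Q_r) = Q_w·C_e + Q_r·C_b.
Rearranging, Q_w = Q_r·(C_std − C_b)/(C_e − C_std) = 0.976·(1.86 − 0.329) / (12.9 − 1.86) = 0.1353 m³/s.
= 11.69 ML/d.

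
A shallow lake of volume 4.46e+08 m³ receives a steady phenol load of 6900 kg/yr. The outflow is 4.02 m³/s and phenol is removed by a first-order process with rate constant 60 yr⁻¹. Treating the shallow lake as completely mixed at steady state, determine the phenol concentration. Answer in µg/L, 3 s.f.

Outflow Q = 4.02 m³/s × 3.156e+07 s/yr = 1.269e+08 m³/yr.
Steady-state CSTR mass balance: W = Q·C + k·V·C, so C = W/(Q + kV).
Q + kV = 1.269e+08 + 60·4.46e+08 = 2.689e+10 m³/yr.
C = 6900/2.689e+10 = 2.566e-07 kg/m³ = 0.0002566 mg/L = 0.2566 µg/L.

0.257 µg/L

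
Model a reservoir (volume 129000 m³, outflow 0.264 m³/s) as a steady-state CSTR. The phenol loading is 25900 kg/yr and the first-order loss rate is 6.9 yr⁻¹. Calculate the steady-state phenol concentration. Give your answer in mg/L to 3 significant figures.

2.81 mg/L

Outflow Q = 0.264 m³/s × 3.156e+07 s/yr = 8.331e+06 m³/yr.
Steady-state CSTR mass balance: W = Q·C + k·V·C, so C = W/(Q + kV).
Q + kV = 8.331e+06 + 6.9·129000 = 9.221e+06 m³/yr.
C = 25900/9.221e+06 = 0.002809 kg/m³ = 2.809 mg/L.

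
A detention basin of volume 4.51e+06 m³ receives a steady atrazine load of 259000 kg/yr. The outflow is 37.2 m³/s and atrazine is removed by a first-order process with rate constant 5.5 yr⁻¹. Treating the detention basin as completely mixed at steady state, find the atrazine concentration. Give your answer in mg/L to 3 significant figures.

Outflow Q = 37.2 m³/s × 3.156e+07 s/yr = 1.174e+09 m³/yr.
Steady-state CSTR mass balance: W = Q·C + k·V·C, so C = W/(Q + kV).
Q + kV = 1.174e+09 + 5.5·4.51e+06 = 1.199e+09 m³/yr.
C = 259000/1.199e+09 = 0.0002161 kg/m³ = 0.2161 mg/L.

0.216 mg/L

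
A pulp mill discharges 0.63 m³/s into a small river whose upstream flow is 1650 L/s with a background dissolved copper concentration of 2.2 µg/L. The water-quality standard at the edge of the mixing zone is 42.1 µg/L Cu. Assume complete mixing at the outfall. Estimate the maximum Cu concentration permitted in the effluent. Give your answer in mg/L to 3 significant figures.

1650 L/s = 1.65 m³/s.
2.2 µg/L = 0.0022 mg/L.
42.1 µg/L = 0.0421 mg/L.
Mass balance: 0.0421·2.28 = 0.63·Cₑ + 1.65·0.0022.
Cₑ = (0.09599 − 0.00363) / 0.63 = 0.1466 mg/L.

0.147 mg/L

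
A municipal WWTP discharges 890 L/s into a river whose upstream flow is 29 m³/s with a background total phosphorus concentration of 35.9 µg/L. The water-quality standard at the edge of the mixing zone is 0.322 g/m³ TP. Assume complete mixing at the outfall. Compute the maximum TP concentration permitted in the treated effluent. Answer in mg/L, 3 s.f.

9.64 mg/L

890 L/s = 0.89 m³/s.
35.9 µg/L = 0.0359 mg/L.
Mass balance: 0.322·29.89 = 0.89·Cₑ + 29·0.0359.
Cₑ = (9.625 − 1.041) / 0.89 = 9.644 mg/L.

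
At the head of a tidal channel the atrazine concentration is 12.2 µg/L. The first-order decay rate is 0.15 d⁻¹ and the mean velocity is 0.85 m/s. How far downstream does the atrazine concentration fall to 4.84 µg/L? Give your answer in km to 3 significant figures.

From C = C₀·e^(−kt), t = ln(C₀/C)/k = ln(12.2/4.84)/0.15 = 0.9245/0.15 = 6.163 d.
Distance = v·t = 0.85 m/s × 5.325e+05 s = 4.526e+05 m = 452.6 km.

453 km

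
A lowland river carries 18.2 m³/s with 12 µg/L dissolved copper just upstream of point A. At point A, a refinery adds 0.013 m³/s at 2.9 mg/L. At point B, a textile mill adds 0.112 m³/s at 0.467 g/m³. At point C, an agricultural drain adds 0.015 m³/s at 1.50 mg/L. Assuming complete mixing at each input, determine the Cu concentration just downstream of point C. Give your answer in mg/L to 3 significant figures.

0.0180 mg/L

12 µg/L = 0.012 mg/L.
After input A: C = (18.2·0.012 + 0.013·2.9) / 18.21 = 0.01406 mg/L.
After input B: C = (18.21·0.01406 + 0.112·0.467) / 18.32 = 0.01683 mg/L.
After input C: C = (18.32·0.01683 + 0.015·1.5) / 18.34 = 0.01804 mg/L.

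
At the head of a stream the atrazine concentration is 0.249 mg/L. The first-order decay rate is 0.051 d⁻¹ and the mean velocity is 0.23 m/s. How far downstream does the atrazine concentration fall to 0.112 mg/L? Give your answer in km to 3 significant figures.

From C = C₀·e^(−kt), t = ln(C₀/C)/k = ln(0.249/0.112)/0.051 = 0.799/0.051 = 15.67 d.
Distance = v·t = 0.23 m/s × 1.354e+06 s = 3.113e+05 m = 311.3 km.

311 km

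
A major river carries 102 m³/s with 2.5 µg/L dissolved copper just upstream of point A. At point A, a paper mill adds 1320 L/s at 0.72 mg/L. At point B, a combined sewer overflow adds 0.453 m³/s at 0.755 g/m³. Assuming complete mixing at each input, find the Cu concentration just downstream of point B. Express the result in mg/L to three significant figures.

0.0149 mg/L

2.5 µg/L = 0.0025 mg/L.
1320 L/s = 1.32 m³/s.
After input A: C = (102·0.0025 + 1.32·0.72) / 103.3 = 0.01167 mg/L.
After input B: C = (103.3·0.01167 + 0.453·0.755) / 103.8 = 0.01491 mg/L.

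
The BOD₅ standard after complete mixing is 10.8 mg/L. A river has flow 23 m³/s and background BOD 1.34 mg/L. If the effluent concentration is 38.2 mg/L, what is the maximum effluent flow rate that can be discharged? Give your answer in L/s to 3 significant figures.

7940 L/s

Mass balance at complete mixing: C_std·(Q_w + Q_r) = Q_w·C_e + Q_r·C_b.
Rearranging, Q_w = Q_r·(C_std − C_b)/(C_e − C_std) = 23·(10.8 − 1.34) / (38.2 − 10.8) = 7.941 m³/s.
= 7941 L/s.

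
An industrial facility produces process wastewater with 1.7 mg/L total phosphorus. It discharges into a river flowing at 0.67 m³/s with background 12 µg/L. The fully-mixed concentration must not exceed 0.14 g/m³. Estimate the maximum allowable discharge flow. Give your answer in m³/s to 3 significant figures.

0.0550 m³/s

12 µg/L = 0.012 mg/L.
Mass balance at complete mixing: C_std·(Q_w + Q_r) = Q_w·C_e + Q_r·C_b.
Rearranging, Q_w = Q_r·(C_std − C_b)/(C_e − C_std) = 0.67·(0.14 − 0.012) / (1.7 − 0.14) = 0.05497 m³/s.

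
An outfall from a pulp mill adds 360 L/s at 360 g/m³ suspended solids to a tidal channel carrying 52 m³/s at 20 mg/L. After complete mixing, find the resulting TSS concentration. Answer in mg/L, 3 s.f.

360 L/s = 0.36 m³/s.
Conservation of mass across the mixing zone: C = (0.36·360 + 52·20) / (0.36 + 52) = 1170/52.36 = 22.34 mg/L.

22.3 mg/L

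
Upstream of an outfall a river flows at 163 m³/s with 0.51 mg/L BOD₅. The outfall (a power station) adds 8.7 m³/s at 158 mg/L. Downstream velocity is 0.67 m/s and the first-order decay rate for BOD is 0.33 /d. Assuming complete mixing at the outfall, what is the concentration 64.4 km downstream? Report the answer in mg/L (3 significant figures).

5.88 mg/L

After complete mixing, C₀ = (8.7·158 + 163·0.51) / 171.7 = 8.49 mg/L.
Travel time t = 6.44e+04 m / 0.67 m/s = 9.612e+04 s = 1.112 d.
C = 8.49·exp(−0.33·1.112) = 8.49·0.6927 = 5.881 mg/L.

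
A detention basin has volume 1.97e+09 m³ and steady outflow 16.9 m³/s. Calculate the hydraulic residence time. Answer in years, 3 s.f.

3.69 yr

Q = 16.9 m³/s × 3.156e+07 s/yr = 5.333e+08 m³/yr.
Hydraulic residence time τ = V/Q = 1.97e+09/5.333e+08 = 3.694 yr.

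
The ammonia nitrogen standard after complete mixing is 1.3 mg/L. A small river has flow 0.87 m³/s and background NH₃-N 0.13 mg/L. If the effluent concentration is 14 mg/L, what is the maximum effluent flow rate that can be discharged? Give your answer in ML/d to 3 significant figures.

6.92 ML/d

Mass balance at complete mixing: C_std·(Q_w + Q_r) = Q_w·C_e + Q_r·C_b.
Rearranging, Q_w = Q_r·(C_std − C_b)/(C_e − C_std) = 0.87·(1.3 − 0.13) / (14 − 1.3) = 0.08015 m³/s.
= 6.925 ML/d.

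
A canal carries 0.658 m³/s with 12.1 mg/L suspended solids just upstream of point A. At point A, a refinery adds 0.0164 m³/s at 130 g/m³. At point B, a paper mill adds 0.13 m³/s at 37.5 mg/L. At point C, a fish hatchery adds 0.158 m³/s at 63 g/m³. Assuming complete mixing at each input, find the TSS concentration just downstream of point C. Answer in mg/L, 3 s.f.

After input A: C = (0.658·12.1 + 0.0164·130) / 0.6744 = 14.97 mg/L.
After input B: C = (0.6744·14.97 + 0.13·37.5) / 0.8044 = 18.61 mg/L.
After input C: C = (0.8044·18.61 + 0.158·63) / 0.9624 = 25.9 mg/L.

25.9 mg/L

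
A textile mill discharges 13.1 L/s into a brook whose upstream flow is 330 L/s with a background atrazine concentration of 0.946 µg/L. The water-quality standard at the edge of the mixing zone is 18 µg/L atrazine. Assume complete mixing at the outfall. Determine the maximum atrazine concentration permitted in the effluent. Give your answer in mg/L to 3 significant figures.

13.1 L/s = 0.0131 m³/s.
330 L/s = 0.33 m³/s.
0.946 µg/L = 0.000946 mg/L.
18 µg/L = 0.018 mg/L.
Mass balance: 0.018·0.3431 = 0.0131·Cₑ + 0.33·0.000946.
Cₑ = (0.006176 − 0.0003122) / 0.0131 = 0.4476 mg/L.

0.448 mg/L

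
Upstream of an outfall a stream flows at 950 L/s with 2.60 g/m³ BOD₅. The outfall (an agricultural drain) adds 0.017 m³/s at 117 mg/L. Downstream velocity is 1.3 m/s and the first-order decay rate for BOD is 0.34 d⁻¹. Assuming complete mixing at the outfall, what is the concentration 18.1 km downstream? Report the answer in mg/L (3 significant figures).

4.37 mg/L

950 L/s = 0.95 m³/s.
After complete mixing, C₀ = (0.017·117 + 0.95·2.6) / 0.967 = 4.611 mg/L.
Travel time t = 1.81e+04 m / 1.3 m/s = 1.392e+04 s = 0.1611 d.
C = 4.611·exp(−0.34·0.1611) = 4.611·0.9467 = 4.365 mg/L.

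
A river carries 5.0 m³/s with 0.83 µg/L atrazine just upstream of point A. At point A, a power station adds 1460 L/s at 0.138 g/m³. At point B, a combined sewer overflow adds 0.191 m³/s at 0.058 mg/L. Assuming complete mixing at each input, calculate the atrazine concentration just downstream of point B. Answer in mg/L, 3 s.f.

0.83 µg/L = 0.00083 mg/L.
1460 L/s = 1.46 m³/s.
After input A: C = (5·0.00083 + 1.46·0.138) / 6.46 = 0.03183 mg/L.
After input B: C = (6.46·0.03183 + 0.191·0.058) / 6.651 = 0.03258 mg/L.

0.0326 mg/L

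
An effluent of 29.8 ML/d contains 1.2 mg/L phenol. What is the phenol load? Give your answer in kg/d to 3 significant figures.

35.8 kg/d

29.8 ML/d = 0.3449 m³/s.
Mass flux = Q·C = 0.3449 m³/s × 1.2 g/m³ = 0.4139 g/s.
= 0.4139 g/s × 86.4 = 35.76 kg/d.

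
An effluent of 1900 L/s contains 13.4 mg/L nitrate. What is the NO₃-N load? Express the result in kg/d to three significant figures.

1900 L/s = 1.9 m³/s.
Mass flux = Q·C = 1.9 m³/s × 13.4 g/m³ = 25.46 g/s.
= 25.46 g/s × 86.4 = 2200 kg/d.

2200 kg/d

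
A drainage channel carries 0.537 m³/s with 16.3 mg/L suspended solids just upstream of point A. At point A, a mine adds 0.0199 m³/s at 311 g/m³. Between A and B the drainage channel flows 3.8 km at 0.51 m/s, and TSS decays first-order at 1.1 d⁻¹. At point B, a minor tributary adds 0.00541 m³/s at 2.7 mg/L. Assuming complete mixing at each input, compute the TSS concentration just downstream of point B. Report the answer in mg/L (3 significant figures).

24.2 mg/L

After input A: C = (0.537·16.3 + 0.0199·311) / 0.5569 = 26.83 mg/L.
Over the 3.8 km reach to input B (t = 7451 s = 0.08624 d), decay gives C = 26.83·exp(−1.1·0.08624) = 24.4 mg/L.
After input B: C = (0.5569·24.4 + 0.00541·2.7) / 0.5623 = 24.19 mg/L.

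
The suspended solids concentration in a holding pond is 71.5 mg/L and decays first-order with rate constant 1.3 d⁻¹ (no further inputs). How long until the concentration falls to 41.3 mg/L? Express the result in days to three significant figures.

0.422 d

t = ln(C₀/C)/k = ln(71.5/41.3)/1.3 = 0.5488/1.3 = 0.4222 d.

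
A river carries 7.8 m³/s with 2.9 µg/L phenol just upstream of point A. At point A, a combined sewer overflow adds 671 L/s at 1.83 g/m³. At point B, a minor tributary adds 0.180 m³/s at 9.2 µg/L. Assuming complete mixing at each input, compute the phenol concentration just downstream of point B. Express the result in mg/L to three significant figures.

2.9 µg/L = 0.0029 mg/L.
671 L/s = 0.671 m³/s.
After input A: C = (7.8·0.0029 + 0.671·1.83) / 8.471 = 0.1476 mg/L.
9.2 µg/L = 0.0092 mg/L.
After input B: C = (8.471·0.1476 + 0.18·0.0092) / 8.651 = 0.1447 mg/L.

0.145 mg/L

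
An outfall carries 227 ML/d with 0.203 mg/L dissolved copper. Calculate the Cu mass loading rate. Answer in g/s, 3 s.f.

227 ML/d = 2.627 m³/s.
Mass flux = Q·C = 2.627 m³/s × 0.203 g/m³ = 0.5333 g/s.

0.533 g/s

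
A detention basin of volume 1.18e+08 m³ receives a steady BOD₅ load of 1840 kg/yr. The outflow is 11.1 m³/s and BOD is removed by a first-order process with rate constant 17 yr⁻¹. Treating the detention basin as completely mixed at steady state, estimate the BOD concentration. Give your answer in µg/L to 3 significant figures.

0.781 µg/L

Outflow Q = 11.1 m³/s × 3.156e+07 s/yr = 3.503e+08 m³/yr.
Steady-state CSTR mass balance: W = Q·C + k·V·C, so C = W/(Q + kV).
Q + kV = 3.503e+08 + 17·1.18e+08 = 2.356e+09 m³/yr.
C = 1840/2.356e+09 = 7.809e-07 kg/m³ = 0.0007809 mg/L = 0.7809 µg/L.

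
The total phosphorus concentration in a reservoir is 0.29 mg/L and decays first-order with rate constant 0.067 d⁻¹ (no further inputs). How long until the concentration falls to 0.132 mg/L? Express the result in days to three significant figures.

t = ln(C₀/C)/k = ln(0.29/0.132)/0.067 = 0.7871/0.067 = 11.75 d.

11.7 d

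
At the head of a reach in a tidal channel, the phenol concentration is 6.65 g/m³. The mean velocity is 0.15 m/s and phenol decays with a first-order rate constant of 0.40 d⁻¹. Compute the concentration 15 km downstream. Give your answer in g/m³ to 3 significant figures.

Travel time t = 15 km / 0.15 m/s = 1.5e+04/0.15 = 1e+05 s = 1.157 d.
First-order decay: C = 6.65·exp(−0.40·1.157) = 6.65·0.6294 = 4.186 g/m³.

4.19 g/m³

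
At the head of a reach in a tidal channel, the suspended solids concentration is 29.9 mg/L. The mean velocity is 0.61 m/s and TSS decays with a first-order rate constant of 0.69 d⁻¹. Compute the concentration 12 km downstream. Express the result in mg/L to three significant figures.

25.6 mg/L

Travel time t = 12 km / 0.61 m/s = 1.2e+04/0.61 = 1.967e+04 s = 0.2277 d.
First-order decay: C = 29.9·exp(−0.69·0.2277) = 29.9·0.8546 = 25.55 mg/L.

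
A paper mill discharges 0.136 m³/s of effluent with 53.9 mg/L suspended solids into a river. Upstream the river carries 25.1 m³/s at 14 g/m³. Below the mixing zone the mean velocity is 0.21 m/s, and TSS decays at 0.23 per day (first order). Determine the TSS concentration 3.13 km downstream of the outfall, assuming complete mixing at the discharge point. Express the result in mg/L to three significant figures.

After complete mixing, C₀ = (0.136·53.9 + 25.1·14) / 25.24 = 14.22 mg/L.
Travel time t = 3130 m / 0.21 m/s = 1.49e+04 s = 0.1725 d.
C = 14.22·exp(−0.23·0.1725) = 14.22·0.9611 = 13.66 mg/L.

13.7 mg/L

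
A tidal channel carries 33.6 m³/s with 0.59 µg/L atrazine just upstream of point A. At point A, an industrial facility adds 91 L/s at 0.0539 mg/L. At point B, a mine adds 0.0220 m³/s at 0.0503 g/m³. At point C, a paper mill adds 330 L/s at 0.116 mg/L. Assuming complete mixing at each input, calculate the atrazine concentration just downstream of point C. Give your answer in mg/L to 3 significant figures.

0.59 µg/L = 0.00059 mg/L.
91 L/s = 0.091 m³/s.
After input A: C = (33.6·0.00059 + 0.091·0.0539) / 33.69 = 0.000734 mg/L.
After input B: C = (33.69·0.000734 + 0.022·0.0503) / 33.71 = 0.0007663 mg/L.
330 L/s = 0.33 m³/s.
After input C: C = (33.71·0.0007663 + 0.33·0.116) / 34.04 = 0.001883 mg/L.

0.00188 mg/L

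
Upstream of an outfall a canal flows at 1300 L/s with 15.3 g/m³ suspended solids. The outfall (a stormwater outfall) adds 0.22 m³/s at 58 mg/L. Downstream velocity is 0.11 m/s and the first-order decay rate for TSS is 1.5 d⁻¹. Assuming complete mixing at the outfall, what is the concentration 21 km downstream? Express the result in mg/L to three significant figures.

0.781 mg/L

1300 L/s = 1.3 m³/s.
After complete mixing, C₀ = (0.22·58 + 1.3·15.3) / 1.52 = 21.48 mg/L.
Travel time t = 2.1e+04 m / 0.11 m/s = 1.909e+05 s = 2.21 d.
C = 21.48·exp(−1.5·2.21) = 21.48·0.03636 = 0.7809 mg/L.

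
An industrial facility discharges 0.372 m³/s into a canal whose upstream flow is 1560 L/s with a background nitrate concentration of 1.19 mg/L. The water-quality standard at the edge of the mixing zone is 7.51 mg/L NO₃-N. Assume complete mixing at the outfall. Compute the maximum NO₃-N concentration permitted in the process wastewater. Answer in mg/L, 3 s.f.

34.0 mg/L

1560 L/s = 1.56 m³/s.
Mass balance: 7.51·1.932 = 0.372·Cₑ + 1.56·1.19.
Cₑ = (14.51 − 1.856) / 0.372 = 34.01 mg/L.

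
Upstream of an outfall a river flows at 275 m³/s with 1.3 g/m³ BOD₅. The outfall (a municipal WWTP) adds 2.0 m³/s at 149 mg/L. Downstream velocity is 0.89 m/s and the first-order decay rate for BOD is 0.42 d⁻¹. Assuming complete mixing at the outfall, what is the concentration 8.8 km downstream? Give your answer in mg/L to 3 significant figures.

2.26 mg/L

After complete mixing, C₀ = (2·149 + 275·1.3) / 277 = 2.366 mg/L.
Travel time t = 8800 m / 0.89 m/s = 9888 s = 0.1144 d.
C = 2.366·exp(−0.42·0.1144) = 2.366·0.9531 = 2.255 mg/L.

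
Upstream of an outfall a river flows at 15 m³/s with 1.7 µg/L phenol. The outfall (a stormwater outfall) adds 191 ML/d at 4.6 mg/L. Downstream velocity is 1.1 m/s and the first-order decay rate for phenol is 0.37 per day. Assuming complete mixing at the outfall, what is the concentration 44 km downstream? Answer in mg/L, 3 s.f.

191 ML/d = 2.211 m³/s.
1.7 µg/L = 0.0017 mg/L.
After complete mixing, C₀ = (2.211·4.6 + 15·0.0017) / 17.21 = 0.5923 mg/L.
Travel time t = 4.4e+04 m / 1.1 m/s = 4e+04 s = 0.463 d.
C = 0.5923·exp(−0.37·0.463) = 0.5923·0.8426 = 0.4991 mg/L.

0.499 mg/L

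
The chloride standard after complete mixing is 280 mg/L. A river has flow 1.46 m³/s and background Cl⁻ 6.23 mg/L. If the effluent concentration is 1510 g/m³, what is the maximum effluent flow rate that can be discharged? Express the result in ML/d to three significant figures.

Mass balance at complete mixing: C_std·(Q_w + Q_r) = Q_w·C_e + Q_r·C_b.
Rearranging, Q_w = Q_r·(C_std − C_b)/(C_e − C_std) = 1.46·(280 − 6.23) / (1510 − 280) = 0.325 m³/s.
= 28.08 ML/d.

28.1 ML/d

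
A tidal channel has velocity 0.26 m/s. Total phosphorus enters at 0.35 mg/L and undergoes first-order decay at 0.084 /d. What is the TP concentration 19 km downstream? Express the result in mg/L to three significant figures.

Travel time t = 19 km / 0.26 m/s = 1.9e+04/0.26 = 7.308e+04 s = 0.8458 d.
First-order decay: C = 0.35·exp(−0.084·0.8458) = 0.35·0.9314 = 0.326 mg/L.

0.326 mg/L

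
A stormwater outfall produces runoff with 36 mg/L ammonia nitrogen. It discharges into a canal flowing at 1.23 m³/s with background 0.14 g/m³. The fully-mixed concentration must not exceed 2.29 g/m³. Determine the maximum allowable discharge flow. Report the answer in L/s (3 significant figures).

78.4 L/s

Mass balance at complete mixing: C_std·(Q_w + Q_r) = Q_w·C_e + Q_r·C_b.
Rearranging, Q_w = Q_r·(C_std − C_b)/(C_e − C_std) = 1.23·(2.29 − 0.14) / (36 − 2.29) = 0.07845 m³/s.
= 78.45 L/s.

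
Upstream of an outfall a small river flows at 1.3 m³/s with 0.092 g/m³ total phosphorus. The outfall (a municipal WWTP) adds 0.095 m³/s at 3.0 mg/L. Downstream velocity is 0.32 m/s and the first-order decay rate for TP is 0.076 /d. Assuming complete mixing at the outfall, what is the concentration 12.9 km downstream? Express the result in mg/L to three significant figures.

0.280 mg/L

After complete mixing, C₀ = (0.095·3 + 1.3·0.092) / 1.395 = 0.29 mg/L.
Travel time t = 1.29e+04 m / 0.32 m/s = 4.031e+04 s = 0.4666 d.
C = 0.29·exp(−0.076·0.4666) = 0.29·0.9652 = 0.2799 mg/L.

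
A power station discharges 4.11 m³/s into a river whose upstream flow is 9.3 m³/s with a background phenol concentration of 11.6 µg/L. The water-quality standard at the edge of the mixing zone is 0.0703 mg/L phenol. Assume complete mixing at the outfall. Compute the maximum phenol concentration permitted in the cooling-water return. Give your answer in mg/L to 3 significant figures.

11.6 µg/L = 0.0116 mg/L.
Mass balance: 0.0703·13.41 = 4.11·Cₑ + 9.3·0.0116.
Cₑ = (0.9427 − 0.1079) / 4.11 = 0.2031 mg/L.

0.203 mg/L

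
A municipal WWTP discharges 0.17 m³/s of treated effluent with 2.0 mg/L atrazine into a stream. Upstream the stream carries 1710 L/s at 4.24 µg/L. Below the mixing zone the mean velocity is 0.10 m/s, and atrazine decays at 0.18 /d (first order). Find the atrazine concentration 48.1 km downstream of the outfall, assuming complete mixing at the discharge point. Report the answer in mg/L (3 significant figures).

1710 L/s = 1.71 m³/s.
4.24 µg/L = 0.00424 mg/L.
After complete mixing, C₀ = (0.17·2 + 1.71·0.00424) / 1.88 = 0.1847 mg/L.
Travel time t = 4.81e+04 m / 0.10 m/s = 4.81e+05 s = 5.567 d.
C = 0.1847·exp(−0.18·5.567) = 0.1847·0.3671 = 0.06781 mg/L.

0.0678 mg/L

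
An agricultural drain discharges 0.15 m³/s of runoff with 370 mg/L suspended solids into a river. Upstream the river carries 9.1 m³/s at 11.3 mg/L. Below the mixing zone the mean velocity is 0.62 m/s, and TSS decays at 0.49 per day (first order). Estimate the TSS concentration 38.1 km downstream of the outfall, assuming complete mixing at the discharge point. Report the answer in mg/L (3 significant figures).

12.1 mg/L

After complete mixing, C₀ = (0.15·370 + 9.1·11.3) / 9.25 = 17.12 mg/L.
Travel time t = 3.81e+04 m / 0.62 m/s = 6.145e+04 s = 0.7112 d.
C = 17.12·exp(−0.49·0.7112) = 17.12·0.7057 = 12.08 mg/L.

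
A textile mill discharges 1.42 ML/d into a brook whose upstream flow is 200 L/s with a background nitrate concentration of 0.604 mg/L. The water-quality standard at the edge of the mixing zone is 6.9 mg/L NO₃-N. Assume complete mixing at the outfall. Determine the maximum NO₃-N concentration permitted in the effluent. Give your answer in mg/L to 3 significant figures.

83.5 mg/L

1.42 ML/d = 0.01644 m³/s.
200 L/s = 0.2 m³/s.
Mass balance: 6.9·0.2164 = 0.01644·Cₑ + 0.2·0.604.
Cₑ = (1.493 − 0.1208) / 0.01644 = 83.52 mg/L.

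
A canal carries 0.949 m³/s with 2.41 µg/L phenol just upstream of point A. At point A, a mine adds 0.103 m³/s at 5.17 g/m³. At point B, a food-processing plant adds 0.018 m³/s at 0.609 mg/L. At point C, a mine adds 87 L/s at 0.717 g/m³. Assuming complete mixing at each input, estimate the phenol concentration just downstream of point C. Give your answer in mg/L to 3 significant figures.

0.526 mg/L

2.41 µg/L = 0.00241 mg/L.
After input A: C = (0.949·0.00241 + 0.103·5.17) / 1.052 = 0.5084 mg/L.
After input B: C = (1.052·0.5084 + 0.018·0.609) / 1.07 = 0.5101 mg/L.
87 L/s = 0.087 m³/s.
After input C: C = (1.07·0.5101 + 0.087·0.717) / 1.157 = 0.5256 mg/L.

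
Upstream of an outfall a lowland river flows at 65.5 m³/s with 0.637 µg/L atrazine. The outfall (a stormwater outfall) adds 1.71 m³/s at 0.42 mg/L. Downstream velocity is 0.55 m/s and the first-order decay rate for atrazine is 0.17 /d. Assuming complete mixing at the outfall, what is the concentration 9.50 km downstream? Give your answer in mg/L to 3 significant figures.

0.0109 mg/L

0.637 µg/L = 0.000637 mg/L.
After complete mixing, C₀ = (1.71·0.42 + 65.5·0.000637) / 67.21 = 0.01131 mg/L.
Travel time t = 9500 m / 0.55 m/s = 1.727e+04 s = 0.1999 d.
C = 0.01131·exp(−0.17·0.1999) = 0.01131·0.9666 = 0.01093 mg/L.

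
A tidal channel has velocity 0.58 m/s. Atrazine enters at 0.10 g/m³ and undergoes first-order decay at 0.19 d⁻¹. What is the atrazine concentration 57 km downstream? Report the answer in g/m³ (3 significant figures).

Travel time t = 57 km / 0.58 m/s = 5.7e+04/0.58 = 9.828e+04 s = 1.137 d.
First-order decay: C = 0.10·exp(−0.19·1.137) = 0.10·0.8056 = 0.08056 g/m³.

0.0806 g/m³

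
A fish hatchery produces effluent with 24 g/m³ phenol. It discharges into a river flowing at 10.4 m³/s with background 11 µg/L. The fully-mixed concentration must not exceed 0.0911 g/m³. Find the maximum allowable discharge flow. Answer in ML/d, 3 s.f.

3.01 ML/d

11 µg/L = 0.011 mg/L.
Mass balance at complete mixing: C_std·(Q_w + Q_r) = Q_w·C_e + Q_r·C_b.
Rearranging, Q_w = Q_r·(C_std − C_b)/(C_e − C_std) = 10.4·(0.0911 − 0.011) / (24 − 0.0911) = 0.03484 m³/s.
= 3.01 ML/d.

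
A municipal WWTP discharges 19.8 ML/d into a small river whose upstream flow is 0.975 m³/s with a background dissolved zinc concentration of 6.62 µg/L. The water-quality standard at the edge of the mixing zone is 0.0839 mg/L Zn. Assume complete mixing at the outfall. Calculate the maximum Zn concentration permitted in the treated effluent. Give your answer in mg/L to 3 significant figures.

19.8 ML/d = 0.2292 m³/s.
6.62 µg/L = 0.00662 mg/L.
Mass balance: 0.0839·1.204 = 0.2292·Cₑ + 0.975·0.00662.
Cₑ = (0.101 − 0.006455) / 0.2292 = 0.4127 mg/L.

0.413 mg/L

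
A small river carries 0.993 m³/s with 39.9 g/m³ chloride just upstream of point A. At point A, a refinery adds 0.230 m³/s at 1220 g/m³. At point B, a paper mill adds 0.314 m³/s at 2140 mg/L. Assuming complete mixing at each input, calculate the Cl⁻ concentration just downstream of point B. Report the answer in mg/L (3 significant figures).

646 mg/L

After input A: C = (0.993·39.9 + 0.23·1220) / 1.223 = 261.8 mg/L.
After input B: C = (1.223·261.8 + 0.314·2140) / 1.537 = 645.5 mg/L.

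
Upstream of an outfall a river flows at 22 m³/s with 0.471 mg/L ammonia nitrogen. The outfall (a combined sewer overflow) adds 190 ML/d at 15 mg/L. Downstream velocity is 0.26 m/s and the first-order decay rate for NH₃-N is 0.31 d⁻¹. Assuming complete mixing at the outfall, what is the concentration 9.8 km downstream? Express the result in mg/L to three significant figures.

1.56 mg/L

190 ML/d = 2.199 m³/s.
After complete mixing, C₀ = (2.199·15 + 22·0.471) / 24.2 = 1.791 mg/L.
Travel time t = 9800 m / 0.26 m/s = 3.769e+04 s = 0.4363 d.
C = 1.791·exp(−0.31·0.4363) = 1.791·0.8735 = 1.565 mg/L.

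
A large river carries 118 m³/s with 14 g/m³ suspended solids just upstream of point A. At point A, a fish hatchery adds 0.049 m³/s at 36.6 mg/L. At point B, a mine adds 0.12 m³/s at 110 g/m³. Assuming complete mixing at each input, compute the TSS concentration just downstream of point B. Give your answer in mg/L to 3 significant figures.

After input A: C = (118·14 + 0.049·36.6) / 118 = 14.01 mg/L.
After input B: C = (118·14.01 + 0.12·110) / 118.2 = 14.11 mg/L.

14.1 mg/L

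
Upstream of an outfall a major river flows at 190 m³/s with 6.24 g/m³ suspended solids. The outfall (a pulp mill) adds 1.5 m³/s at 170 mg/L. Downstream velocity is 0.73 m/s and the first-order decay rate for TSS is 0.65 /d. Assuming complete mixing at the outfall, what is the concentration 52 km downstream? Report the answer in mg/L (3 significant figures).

4.40 mg/L

After complete mixing, C₀ = (1.5·170 + 190·6.24) / 191.5 = 7.523 mg/L.
Travel time t = 5.2e+04 m / 0.73 m/s = 7.123e+04 s = 0.8245 d.
C = 7.523·exp(−0.65·0.8245) = 7.523·0.5851 = 4.402 mg/L.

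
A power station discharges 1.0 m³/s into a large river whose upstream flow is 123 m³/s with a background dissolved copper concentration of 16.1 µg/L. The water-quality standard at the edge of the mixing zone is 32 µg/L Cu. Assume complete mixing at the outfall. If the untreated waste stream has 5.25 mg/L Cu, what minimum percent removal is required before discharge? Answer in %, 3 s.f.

62.1 %

16.1 µg/L = 0.0161 mg/L.
32 µg/L = 0.032 mg/L.
Mass balance: 0.032·124 = 1·Cₑ + 123·0.0161.
Cₑ = (3.968 − 1.98) / 1 = 1.988 mg/L.
Required removal = 1 − 1.988/5.25 = 62.14 %.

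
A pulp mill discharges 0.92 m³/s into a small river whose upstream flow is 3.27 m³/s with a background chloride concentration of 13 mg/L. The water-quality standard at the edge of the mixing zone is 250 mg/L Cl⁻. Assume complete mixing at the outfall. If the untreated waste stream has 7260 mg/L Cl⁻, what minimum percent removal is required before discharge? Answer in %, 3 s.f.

Mass balance: 250·4.19 = 0.92·Cₑ + 3.27·13.
Cₑ = (1048 − 42.51) / 0.92 = 1092 mg/L.
Required removal = 1 − 1092/7260 = 84.95 %.

85.0 %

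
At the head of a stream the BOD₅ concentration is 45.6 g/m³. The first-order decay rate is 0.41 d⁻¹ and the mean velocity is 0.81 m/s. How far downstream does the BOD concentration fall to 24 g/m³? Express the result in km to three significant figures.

From C = C₀·e^(−kt), t = ln(C₀/C)/k = ln(45.6/24)/0.41 = 0.6419/0.41 = 1.565 d.
Distance = v·t = 0.81 m/s × 1.353e+05 s = 1.096e+05 m = 109.6 km.

110 km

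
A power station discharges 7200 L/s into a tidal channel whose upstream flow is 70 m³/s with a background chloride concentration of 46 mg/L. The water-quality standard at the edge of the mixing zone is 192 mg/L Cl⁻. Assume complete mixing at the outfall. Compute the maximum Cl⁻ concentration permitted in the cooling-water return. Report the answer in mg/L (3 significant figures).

7200 L/s = 7.2 m³/s.
Mass balance: 192·77.2 = 7.2·Cₑ + 70·46.
Cₑ = (1.482e+04 − 3220) / 7.2 = 1611 mg/L.

1610 mg/L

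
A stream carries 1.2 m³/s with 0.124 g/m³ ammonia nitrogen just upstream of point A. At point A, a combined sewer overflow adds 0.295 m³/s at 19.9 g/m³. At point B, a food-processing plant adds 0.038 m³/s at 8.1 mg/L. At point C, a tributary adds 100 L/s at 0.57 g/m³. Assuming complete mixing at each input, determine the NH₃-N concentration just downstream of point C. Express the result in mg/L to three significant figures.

3.91 mg/L

After input A: C = (1.2·0.124 + 0.295·19.9) / 1.495 = 4.026 mg/L.
After input B: C = (1.495·4.026 + 0.038·8.1) / 1.533 = 4.127 mg/L.
100 L/s = 0.1 m³/s.
After input C: C = (1.533·4.127 + 0.1·0.57) / 1.633 = 3.909 mg/L.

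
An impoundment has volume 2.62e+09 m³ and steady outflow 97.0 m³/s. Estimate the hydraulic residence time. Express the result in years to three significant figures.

0.856 yr

Q = 97.0 m³/s × 3.156e+07 s/yr = 3.061e+09 m³/yr.
Hydraulic residence time τ = V/Q = 2.62e+09/3.061e+09 = 0.8559 yr.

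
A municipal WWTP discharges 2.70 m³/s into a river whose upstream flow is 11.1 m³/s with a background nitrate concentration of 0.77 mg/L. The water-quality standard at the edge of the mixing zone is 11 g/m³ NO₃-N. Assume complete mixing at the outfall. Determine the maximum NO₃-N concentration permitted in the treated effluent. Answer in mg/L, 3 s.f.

53.1 mg/L

Mass balance: 11·13.8 = 2.7·Cₑ + 11.1·0.77.
Cₑ = (151.8 − 8.547) / 2.7 = 53.06 mg/L.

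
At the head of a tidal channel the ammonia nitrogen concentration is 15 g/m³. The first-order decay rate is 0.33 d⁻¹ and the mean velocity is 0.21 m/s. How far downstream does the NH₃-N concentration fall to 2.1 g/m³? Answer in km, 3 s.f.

From C = C₀·e^(−kt), t = ln(C₀/C)/k = ln(15/2.1)/0.33 = 1.966/0.33 = 5.958 d.
Distance = v·t = 0.21 m/s × 5.148e+05 s = 1.081e+05 m = 108.1 km.

108 km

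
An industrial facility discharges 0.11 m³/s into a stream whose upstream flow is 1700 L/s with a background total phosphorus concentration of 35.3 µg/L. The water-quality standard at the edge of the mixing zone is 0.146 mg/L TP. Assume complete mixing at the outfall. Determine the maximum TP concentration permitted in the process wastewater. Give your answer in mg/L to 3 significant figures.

1700 L/s = 1.7 m³/s.
35.3 µg/L = 0.0353 mg/L.
Mass balance: 0.146·1.81 = 0.11·Cₑ + 1.7·0.0353.
Cₑ = (0.2643 − 0.06001) / 0.11 = 1.857 mg/L.

1.86 mg/L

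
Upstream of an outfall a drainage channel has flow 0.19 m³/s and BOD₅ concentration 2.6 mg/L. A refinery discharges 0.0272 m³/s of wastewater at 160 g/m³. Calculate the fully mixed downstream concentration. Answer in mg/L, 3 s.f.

By mass balance at complete mixing, C = (0.0272·160 + 0.19·2.6) / (0.0272 + 0.19) = 4.846/0.2172 = 22.31 mg/L.

22.3 mg/L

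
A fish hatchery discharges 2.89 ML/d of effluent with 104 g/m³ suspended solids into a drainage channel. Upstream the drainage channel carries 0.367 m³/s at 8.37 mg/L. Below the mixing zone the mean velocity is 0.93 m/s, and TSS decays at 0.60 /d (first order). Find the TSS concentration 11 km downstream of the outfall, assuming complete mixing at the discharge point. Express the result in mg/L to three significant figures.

2.89 ML/d = 0.03345 m³/s.
After complete mixing, C₀ = (0.03345·104 + 0.367·8.37) / 0.4004 = 16.36 mg/L.
Travel time t = 1.1e+04 m / 0.93 m/s = 1.183e+04 s = 0.1369 d.
C = 16.36·exp(−0.60·0.1369) = 16.36·0.9211 = 15.07 mg/L.

15.1 mg/L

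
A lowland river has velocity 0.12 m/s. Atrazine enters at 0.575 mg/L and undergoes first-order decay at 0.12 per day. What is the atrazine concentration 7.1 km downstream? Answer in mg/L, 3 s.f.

0.530 mg/L

Travel time t = 7.1 km / 0.12 m/s = 7100/0.12 = 5.917e+04 s = 0.6848 d.
First-order decay: C = 0.575·exp(−0.12·0.6848) = 0.575·0.9211 = 0.5296 mg/L.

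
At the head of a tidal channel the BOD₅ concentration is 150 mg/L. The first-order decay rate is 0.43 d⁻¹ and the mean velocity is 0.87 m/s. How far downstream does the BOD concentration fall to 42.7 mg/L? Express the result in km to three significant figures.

220 km

From C = C₀·e^(−kt), t = ln(C₀/C)/k = ln(150/42.7)/0.43 = 1.256/0.43 = 2.922 d.
Distance = v·t = 0.87 m/s × 2.525e+05 s = 2.196e+05 m = 219.6 km.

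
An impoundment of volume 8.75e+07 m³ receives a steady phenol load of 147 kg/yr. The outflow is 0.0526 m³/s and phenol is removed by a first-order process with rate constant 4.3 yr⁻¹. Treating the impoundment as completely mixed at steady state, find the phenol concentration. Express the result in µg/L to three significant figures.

Outflow Q = 0.0526 m³/s × 3.156e+07 s/yr = 1.66e+06 m³/yr.
Steady-state CSTR mass balance: W = Q·C + k·V·C, so C = W/(Q + kV).
Q + kV = 1.66e+06 + 4.3·8.75e+07 = 3.779e+08 m³/yr.
C = 147/3.779e+08 = 3.89e-07 kg/m³ = 0.000389 mg/L = 0.389 µg/L.

0.389 µg/L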